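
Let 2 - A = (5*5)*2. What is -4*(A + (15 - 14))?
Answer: 188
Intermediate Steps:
A = -48 (A = 2 - 5*5*2 = 2 - 25*2 = 2 - 1*50 = 2 - 50 = -48)
-4*(A + (15 - 14)) = -4*(-48 + (15 - 14)) = -4*(-48 + 1) = -4*(-47) = 188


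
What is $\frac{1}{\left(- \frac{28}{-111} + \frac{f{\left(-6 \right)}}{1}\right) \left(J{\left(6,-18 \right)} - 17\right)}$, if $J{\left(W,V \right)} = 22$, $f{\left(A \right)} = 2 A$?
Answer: $- \frac{111}{6520} \approx -0.017025$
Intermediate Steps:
$\frac{1}{\left(- \frac{28}{-111} + \frac{f{\left(-6 \right)}}{1}\right) \left(J{\left(6,-18 \right)} - 17\right)} = \frac{1}{\left(- \frac{28}{-111} + \frac{2 \left(-6\right)}{1}\right) \left(22 - 17\right)} = \frac{1}{\left(\left(-28\right) \left(- \frac{1}{111}\right) - 12\right) 5} = \frac{1}{\left(\frac{28}{111} - 12\right) 5} = \frac{1}{\left(- \frac{1304}{111}\right) 5} = \frac{1}{- \frac{6520}{111}} = - \frac{111}{6520}$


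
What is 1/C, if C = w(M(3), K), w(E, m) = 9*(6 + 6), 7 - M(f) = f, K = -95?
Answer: 1/108 ≈ 0.0092593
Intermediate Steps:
M(f) = 7 - f
w(E, m) = 108 (w(E, m) = 9*12 = 108)
C = 108
1/C = 1/108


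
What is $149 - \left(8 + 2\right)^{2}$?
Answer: $49$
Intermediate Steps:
$149 - \left(8 + 2\right)^{2} = 149 - 10^{2} = 149 - 100 = 49$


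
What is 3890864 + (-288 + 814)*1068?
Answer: 4452632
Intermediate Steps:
3890864 + (-288 + 814)*1068 = 3890864 + 526*1068 = 3890864 + 561768 = 4452632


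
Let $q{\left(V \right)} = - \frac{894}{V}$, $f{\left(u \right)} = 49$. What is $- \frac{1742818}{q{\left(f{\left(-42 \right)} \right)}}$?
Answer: $\frac{42699041}{447} \approx 95524.0$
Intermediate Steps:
$- \frac{1742818}{q{\left(f{\left(-42 \right)} \right)}} = - \frac{1742818}{\left(-894\right) \frac{1}{49}} = - \frac{1742818}{- \frac{894}{49}} = \left(-1742818\right) \left(- \frac{49}{894}\right) = \frac{42699041}{447}$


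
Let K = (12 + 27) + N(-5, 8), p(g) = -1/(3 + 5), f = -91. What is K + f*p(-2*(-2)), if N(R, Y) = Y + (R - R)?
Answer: 467/8 ≈ 58.375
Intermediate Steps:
N(R, Y) = Y (N(R, Y) = Y + 0 = Y)
p(g) = -⅛ (p(g) = -1/8 = -1*⅛ = -⅛)
K = 47 (K = (12 + 27) + 8 = 39 + 8 = 47)
K + f*p(-2*(-2)) = 47 - 91*(-⅛) = 47 + 91/8 = 467/8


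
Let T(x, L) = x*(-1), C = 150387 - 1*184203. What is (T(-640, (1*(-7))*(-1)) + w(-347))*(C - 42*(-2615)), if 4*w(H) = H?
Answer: 84109491/2 ≈ 4.2055e+7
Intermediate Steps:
w(H) = H/4
C = -33816 (C = 150387 - 184203 = -33816)
T(x, L) = -x
(T(-640, (1*(-7))*(-1)) + w(-347))*(C - 42*(-2615)) = (-1*(-640) + (1/4)*(-347))*(-33816 - 42*(-2615)) = (640 - 347/4)*(-33816 + 109830) = (2213/4)*76014 = 84109491/2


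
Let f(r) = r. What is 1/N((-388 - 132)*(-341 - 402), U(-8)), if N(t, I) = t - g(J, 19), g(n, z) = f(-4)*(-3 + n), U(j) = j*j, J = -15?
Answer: 1/386288 ≈ 2.5887e-6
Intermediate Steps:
U(j) = j²
g(n, z) = 12 - 4*n (g(n, z) = -4*(-3 + n) = 12 - 4*n)
N(t, I) = -72 + t (N(t, I) = t - (12 - 4*(-15)) = t - (12 + 60) = t - 1*72 = t - 72 = -72 + t)
1/N((-388 - 132)*(-341 - 402), U(-8)) = 1/(-72 + (-388 - 132)*(-341 - 402)) = 1/(-72 - 520*(-743)) = 1/(-72 + 386360) = 1/386288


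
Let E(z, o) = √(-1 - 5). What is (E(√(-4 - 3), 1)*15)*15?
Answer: 225*I*√6 ≈ 551.13*I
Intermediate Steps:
E(z, o) = I*√6 (E(z, o) = √(-6) = I*√6)
(E(√(-4 - 3), 1)*15)*15 = ((I*√6)*15)*15 = (15*I*√6)*15 = 225*I*√6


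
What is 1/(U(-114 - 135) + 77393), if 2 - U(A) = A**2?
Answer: 1/15394 ≈ 6.4960e-5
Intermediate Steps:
U(A) = 2 - A**2
1/(U(-114 - 135) + 77393) = 1/((2 - (-114 - 135)**2) + 77393) = 1/((2 - 1*(-249)**2) + 77393) = 1/((2 - 1*62001) + 77393) = 1/((2 - 62001) + 77393) = 1/(-61999 + 77393) = 1/15394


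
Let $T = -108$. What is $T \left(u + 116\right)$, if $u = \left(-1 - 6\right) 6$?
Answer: $-7992$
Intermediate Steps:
$u = -42$ ($u = \left(-7\right) 6 = -42$)
$T \left(u + 116\right) = - 108 \left(-42 + 116\right) = \left(-108\right) 74 = -7992$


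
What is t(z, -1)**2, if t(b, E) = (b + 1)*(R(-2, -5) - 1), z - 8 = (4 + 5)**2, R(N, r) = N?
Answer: 72900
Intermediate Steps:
z = 89 (z = 8 + (4 + 5)**2 = 8 + 9**2 = 8 + 81 = 89)
t(b, E) = -3 - 3*b (t(b, E) = (b + 1)*(-2 - 1) = (1 + b)*(-3) = -3 - 3*b)
t(z, -1)**2 = (-3 - 3*89)**2 = (-3 - 267)**2 = (-270)**2 = 72900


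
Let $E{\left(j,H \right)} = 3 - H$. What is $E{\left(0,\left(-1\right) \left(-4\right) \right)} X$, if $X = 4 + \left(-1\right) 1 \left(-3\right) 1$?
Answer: $-7$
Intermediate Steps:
$X = 7$ ($X = 4 + \left(-1\right) \left(-3\right) 1 = 4 + 3 \cdot 1 = 4 + 3 = 7$)
$E{\left(0,\left(-1\right) \left(-4\right) \right)} X = \left(3 - \left(-1\right) \left(-4\right)\right) 7 = \left(3 - 4\right) 7 = \left(-1\right) 7 = -7$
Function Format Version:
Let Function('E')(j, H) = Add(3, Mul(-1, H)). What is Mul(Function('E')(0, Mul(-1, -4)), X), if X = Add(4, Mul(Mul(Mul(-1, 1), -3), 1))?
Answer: -7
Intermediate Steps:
X = 7 (X = Add(4, Mul(Mul(-1, -3), 1)) = Add(4, Mul(3, 1)) = Add(4, 3) = 7)
Mul(Function('E')(0, Mul(-1, -4)), X) = Mul(Add(3, Mul(-1, Mul(-1, -4))), 7) = Mul(Add(3, Mul(-1, 4)), 7) = Mul(Add(3, -4), 7) = Mul(-1, 7) = -7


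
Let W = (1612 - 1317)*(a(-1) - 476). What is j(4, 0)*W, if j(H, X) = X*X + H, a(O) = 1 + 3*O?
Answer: -564040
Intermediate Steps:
j(H, X) = H + X² (j(H, X) = X² + H = H + X²)
W = -141010 (W = (1612 - 1317)*((1 + 3*(-1)) - 476) = 295*((1 - 3) - 476) = 295*(-2 - 476) = 295*(-478) = -141010)
j(4, 0)*W = (4 + 0²)*(-141010) = (4 + 0)*(-141010) = 4*(-141010) = -564040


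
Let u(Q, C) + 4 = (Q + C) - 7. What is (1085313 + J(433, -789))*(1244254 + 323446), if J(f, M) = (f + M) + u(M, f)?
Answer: 1700311743000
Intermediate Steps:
u(Q, C) = -11 + C + Q (u(Q, C) = -4 + ((Q + C) - 7) = -4 + ((C + Q) - 7) = -4 + (-7 + C + Q) = -11 + C + Q)
J(f, M) = -11 + 2*M + 2*f (J(f, M) = (f + M) + (-11 + f + M) = (M + f) + (-11 + M + f) = -11 + 2*M + 2*f)
(1085313 + J(433, -789))*(1244254 + 323446) = (1085313 + (-11 + 2*(-789) + 2*433))*(1244254 + 323446) = (1085313 + (-11 - 1578 + 866))*1567700 = (1085313 - 723)*1567700 = 1084590*1567700 = 1700311743000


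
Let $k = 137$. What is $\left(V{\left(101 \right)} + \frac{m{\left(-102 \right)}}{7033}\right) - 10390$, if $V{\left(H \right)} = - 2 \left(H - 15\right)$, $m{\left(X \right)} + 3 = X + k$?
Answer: $- \frac{74282514}{7033} \approx -10562.0$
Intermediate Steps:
$m{\left(X \right)} = 134 + X$ ($m{\left(X \right)} = -3 + \left(X + 137\right) = -3 + \left(137 + X\right) = 134 + X$)
$V{\left(H \right)} = 30 - 2 H$ ($V{\left(H \right)} = - 2 \left(-15 + H\right) = 30 - 2 H$)
$\left(V{\left(101 \right)} + \frac{m{\left(-102 \right)}}{7033}\right) - 10390 = \left(\left(30 - 202\right) + \frac{134 - 102}{7033}\right) - 10390 = \left(\left(30 - 202\right) + 32 \cdot \frac{1}{7033}\right) - 10390 = \left(-172 + \frac{32}{7033}\right) - 10390 = - \frac{1209644}{7033} - 10390 = - \frac{74282514}{7033}$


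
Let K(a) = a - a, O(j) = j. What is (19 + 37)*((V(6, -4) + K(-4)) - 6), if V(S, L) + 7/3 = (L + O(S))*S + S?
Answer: 1624/3 ≈ 541.33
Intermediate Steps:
V(S, L) = -7/3 + S + S*(L + S) (V(S, L) = -7/3 + ((L + S)*S + S) = -7/3 + (S*(L + S) + S) = -7/3 + (S + S*(L + S)) = -7/3 + S + S*(L + S))
K(a) = 0
(19 + 37)*((V(6, -4) + K(-4)) - 6) = (19 + 37)*(((-7/3 + 6 + 6² - 4*6) + 0) - 6) = 56*(((-7/3 + 6 + 36 - 24) + 0) - 6) = 56*((47/3 + 0) - 6) = 56*(47/3 - 6) = 56*(29/3) = 1624/3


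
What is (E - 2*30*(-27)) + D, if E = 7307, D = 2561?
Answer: 11488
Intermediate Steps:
(E - 2*30*(-27)) + D = (7307 - 2*30*(-27)) + 2561 = (7307 - 60*(-27)) + 2561 = (7307 + 1620) + 2561 = 8927 + 2561 = 11488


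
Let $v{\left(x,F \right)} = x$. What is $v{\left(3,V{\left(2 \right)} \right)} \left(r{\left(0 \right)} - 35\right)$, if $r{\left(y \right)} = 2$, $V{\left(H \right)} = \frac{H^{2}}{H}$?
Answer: $-99$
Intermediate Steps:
$V{\left(H \right)} = H$
$v{\left(3,V{\left(2 \right)} \right)} \left(r{\left(0 \right)} - 35\right) = 3 \left(2 - 35\right) = 3 \left(-33\right) = -99$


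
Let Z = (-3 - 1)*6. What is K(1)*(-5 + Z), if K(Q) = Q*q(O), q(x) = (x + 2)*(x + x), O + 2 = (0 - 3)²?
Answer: -3654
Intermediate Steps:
Z = -24 (Z = -4*6 = -24)
O = 7 (O = -2 + (0 - 3)² = -2 + (-3)² = -2 + 9 = 7)
q(x) = 2*x*(2 + x) (q(x) = (2 + x)*(2*x) = 2*x*(2 + x))
K(Q) = 126*Q (K(Q) = Q*(2*7*(2 + 7)) = Q*(2*7*9) = Q*126 = 126*Q)
K(1)*(-5 + Z) = (126*1)*(-5 - 24) = 126*(-29) = -3654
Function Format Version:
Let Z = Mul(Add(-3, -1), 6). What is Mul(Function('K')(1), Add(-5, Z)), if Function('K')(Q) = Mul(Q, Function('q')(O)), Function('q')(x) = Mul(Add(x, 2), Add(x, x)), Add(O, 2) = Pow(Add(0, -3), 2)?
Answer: -3654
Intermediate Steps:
Z = -24 (Z = Mul(-4, 6) = -24)
O = 7 (O = Add(-2, Pow(Add(0, -3), 2)) = Add(-2, Pow(-3, 2)) = Add(-2, 9) = 7)
Function('q')(x) = Mul(2, x, Add(2, x)) (Function('q')(x) = Mul(Add(2, x), Mul(2, x)) = Mul(2, x, Add(2, x)))
Function('K')(Q) = Mul(126, Q) (Function('K')(Q) = Mul(Q, Mul(2, 7, Add(2, 7))) = Mul(Q, Mul(2, 7, 9)) = Mul(Q, 126) = Mul(126, Q))
Mul(Function('K')(1), Add(-5, Z)) = Mul(Mul(126, 1), Add(-5, -24)) = Mul(126, -29) = -3654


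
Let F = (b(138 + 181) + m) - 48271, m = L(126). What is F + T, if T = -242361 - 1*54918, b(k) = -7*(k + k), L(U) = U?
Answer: -349890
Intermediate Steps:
m = 126
b(k) = -14*k
T = -297279 (T = -242361 - 54918 = -297279)
F = -52611 (F = (-14*(138 + 181) + 126) - 48271 = (-14*319 + 126) - 48271 = (-4466 + 126) - 48271 = -4340 - 48271 = -52611)
F + T = -52611 - 297279 = -349890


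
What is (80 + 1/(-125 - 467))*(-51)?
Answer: -2415309/592 ≈ -4079.9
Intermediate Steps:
(80 + 1/(-125 - 467))*(-51) = (80 + 1/(-592))*(-51) = (80 - 1/592)*(-51) = (47359/592)*(-51) = -2415309/592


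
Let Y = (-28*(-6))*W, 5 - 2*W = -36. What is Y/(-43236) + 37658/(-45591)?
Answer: -16529599/18251597 ≈ -0.90565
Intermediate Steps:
W = 41/2 (W = 5/2 - 1/2*(-36) = 5/2 + 18 = 41/2 ≈ 20.500)
Y = 3444 (Y = -28*(-6)*(41/2) = 168*(41/2) = 3444)
Y/(-43236) + 37658/(-45591) = 3444/(-43236) + 37658/(-45591) = 3444*(-1/43236) + 37658*(-1/45591) = -287/3603 - 37658/45591 = -16529599/18251597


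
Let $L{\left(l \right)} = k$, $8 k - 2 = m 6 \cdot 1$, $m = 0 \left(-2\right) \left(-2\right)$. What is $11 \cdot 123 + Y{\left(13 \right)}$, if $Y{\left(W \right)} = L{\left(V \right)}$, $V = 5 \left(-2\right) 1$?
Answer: $\frac{5413}{4} \approx 1353.3$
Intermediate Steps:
$m = 0$ ($m = 0 \left(-2\right) = 0$)
$k = \frac{1}{4}$ ($k = \frac{1}{4} + \frac{0 \cdot 6 \cdot 1}{8} = \frac{1}{4} + \frac{0 \cdot 1}{8} = \frac{1}{4} + \frac{1}{8} \cdot 0 = \frac{1}{4} + 0 = \frac{1}{4} \approx 0.25$)
$V = -10$ ($V = \left(-10\right) 1 = -10$)
$L{\left(l \right)} = \frac{1}{4}$
$Y{\left(W \right)} = \frac{1}{4}$
$11 \cdot 123 + Y{\left(13 \right)} = 11 \cdot 123 + \frac{1}{4} = 1353 + \frac{1}{4} = \frac{5413}{4}$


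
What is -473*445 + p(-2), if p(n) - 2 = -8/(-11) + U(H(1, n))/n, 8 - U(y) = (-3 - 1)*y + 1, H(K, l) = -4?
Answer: -4630511/22 ≈ -2.1048e+5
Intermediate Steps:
U(y) = 7 + 4*y (U(y) = 8 - ((-3 - 1)*y + 1) = 8 - (-4*y + 1) = 8 - (1 - 4*y) = 8 + (-1 + 4*y) = 7 + 4*y)
p(n) = 30/11 - 9/n (p(n) = 2 + (-8/(-11) + (7 + 4*(-4))/n) = 2 + (-8*(-1/11) + (7 - 16)/n) = 2 + (8/11 - 9/n) = 30/11 - 9/n)
-473*445 + p(-2) = -473*445 + (30/11 - 9/(-2)) = -210485 + (30/11 - 9*(-½)) = -210485 + (30/11 + 9/2) = -210485 + 159/22 = -4630511/22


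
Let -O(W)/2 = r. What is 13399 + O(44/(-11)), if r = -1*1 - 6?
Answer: 13413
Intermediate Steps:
r = -7 (r = -1 - 6 = -7)
O(W) = 14 (O(W) = -2*(-7) = 14)
13399 + O(44/(-11)) = 13399 + 14 = 13413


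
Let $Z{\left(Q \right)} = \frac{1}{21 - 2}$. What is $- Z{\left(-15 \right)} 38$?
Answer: $-2$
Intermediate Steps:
$Z{\left(Q \right)} = \frac{1}{19}$
$- Z{\left(-15 \right)} 38 = - \frac{38}{19} = \left(-1\right) 2 = -2$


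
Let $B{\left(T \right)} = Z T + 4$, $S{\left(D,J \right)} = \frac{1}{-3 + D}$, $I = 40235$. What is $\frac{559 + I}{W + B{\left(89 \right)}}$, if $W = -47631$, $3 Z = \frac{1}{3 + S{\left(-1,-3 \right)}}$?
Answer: $- \frac{1346202}{1571335} \approx -0.85672$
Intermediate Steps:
$Z = \frac{4}{33}$ ($Z = \frac{1}{3 \left(3 + \frac{1}{-3 - 1}\right)} = \frac{1}{3 \left(3 + \frac{1}{-4}\right)} = \frac{1}{3 \left(3 - \frac{1}{4}\right)} = \frac{1}{3 \cdot \frac{11}{4}} = \frac{1}{3} \cdot \frac{4}{11} = \frac{4}{33} \approx 0.12121$)
$B{\left(T \right)} = 4 + \frac{4 T}{33}$ ($B{\left(T \right)} = \frac{4 T}{33} + 4 = 4 + \frac{4 T}{33}$)
$\frac{559 + I}{W + B{\left(89 \right)}} = \frac{559 + 40235}{-47631 + \left(4 + \frac{4}{33} \cdot 89\right)} = \frac{40794}{-47631 + \left(4 + \frac{356}{33}\right)} = \frac{40794}{-47631 + \frac{488}{33}} = \frac{40794}{- \frac{1571335}{33}} = 40794 \left(- \frac{33}{1571335}\right) = - \frac{1346202}{1571335}$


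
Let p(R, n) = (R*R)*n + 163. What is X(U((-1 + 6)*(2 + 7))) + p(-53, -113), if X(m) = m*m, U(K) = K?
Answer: -315229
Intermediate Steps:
p(R, n) = 163 + n*R**2 (p(R, n) = R**2*n + 163 = n*R**2 + 163 = 163 + n*R**2)
X(m) = m**2
X(U((-1 + 6)*(2 + 7))) + p(-53, -113) = ((-1 + 6)*(2 + 7))**2 + (163 - 113*(-53)**2) = (5*9)**2 + (163 - 113*2809) = 45**2 + (163 - 317417) = 2025 - 317254 = -315229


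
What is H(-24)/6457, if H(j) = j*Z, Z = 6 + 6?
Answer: -288/6457 ≈ -0.044603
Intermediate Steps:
Z = 12
H(j) = 12*j (H(j) = j*12 = 12*j)
H(-24)/6457 = (12*(-24))/6457 = -288*1/6457 = -288/6457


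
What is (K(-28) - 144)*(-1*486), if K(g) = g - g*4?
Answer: 29160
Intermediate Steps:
K(g) = -3*g (K(g) = g - 4*g = -3*g)
(K(-28) - 144)*(-1*486) = (-3*(-28) - 144)*(-1*486) = (84 - 144)*(-486) = -60*(-486) = 29160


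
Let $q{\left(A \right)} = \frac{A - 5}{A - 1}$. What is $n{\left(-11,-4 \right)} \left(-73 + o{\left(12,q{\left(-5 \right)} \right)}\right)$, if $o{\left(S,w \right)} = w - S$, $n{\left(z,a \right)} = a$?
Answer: $\frac{1000}{3} \approx 333.33$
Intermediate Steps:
$q{\left(A \right)} = \frac{-5 + A}{-1 + A}$
$n{\left(-11,-4 \right)} \left(-73 + o{\left(12,q{\left(-5 \right)} \right)}\right) = - 4 \left(-73 - \left(12 - \frac{-5 - 5}{-1 - 5}\right)\right) = - 4 \left(-73 - \left(12 - \frac{1}{-6} \left(-10\right)\right)\right) = - 4 \left(-73 - \frac{31}{3}\right) = \left(-4\right) \left(- \frac{250}{3}\right) = \frac{1000}{3}$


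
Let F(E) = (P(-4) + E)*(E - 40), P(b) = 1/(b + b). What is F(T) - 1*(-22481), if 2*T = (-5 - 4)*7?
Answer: 395875/16 ≈ 24742.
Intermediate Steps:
T = -63/2 (T = ((-5 - 4)*7)/2 = (-9*7)/2 = (½)*(-63) = -63/2 ≈ -31.500)
P(b) = 1/(2*b)
F(E) = (-40 + E)*(-⅛ + E) (F(E) = ((½)/(-4) + E)*(E - 40) = ((½)*(-¼) + E)*(-40 + E) = (-⅛ + E)*(-40 + E) = (-40 + E)*(-⅛ + E))
F(T) - 1*(-22481) = (5 + (-63/2)² - 321/8*(-63/2)) - 1*(-22481) = (5 + 3969/4 + 20223/16) + 22481 = 36179/16 + 22481 = 395875/16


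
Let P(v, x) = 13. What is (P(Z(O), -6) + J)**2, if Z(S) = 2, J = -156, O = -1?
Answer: 20449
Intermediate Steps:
(P(Z(O), -6) + J)**2 = (13 - 156)**2 = (-143)**2 = 20449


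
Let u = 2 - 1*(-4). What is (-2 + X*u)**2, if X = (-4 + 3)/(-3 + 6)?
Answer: 16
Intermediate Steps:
X = -1/3 ≈ -0.33333
u = 6 (u = 2 + 4 = 6)
(-2 + X*u)**2 = (-2 - 1/3*6)**2 = (-2 - 2)**2 = (-4)**2 = 16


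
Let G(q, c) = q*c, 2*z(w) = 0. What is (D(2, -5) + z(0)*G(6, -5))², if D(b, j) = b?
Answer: 4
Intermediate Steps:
z(w) = 0 (z(w) = (½)*0 = 0)
G(q, c) = c*q
(D(2, -5) + z(0)*G(6, -5))² = (2 + 0*(-5*6))² = (2 + 0*(-30))² = (2 + 0)² = 2² = 4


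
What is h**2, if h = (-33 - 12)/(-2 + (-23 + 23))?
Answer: 2025/4 ≈ 506.25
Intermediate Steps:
h = 45/2 (h = -45/(-2 + 0) = -45/(-2) = -45*(-1/2) = 45/2 ≈ 22.500)
h**2 = (45/2)**2 = 2025/4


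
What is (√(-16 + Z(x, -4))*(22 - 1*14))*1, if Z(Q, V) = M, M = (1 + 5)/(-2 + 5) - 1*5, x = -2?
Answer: 8*I*√19 ≈ 34.871*I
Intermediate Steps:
M = -3 (M = 6/3 - 5 = 6*(⅓) - 5 = 2 - 5 = -3)
Z(Q, V) = -3
(√(-16 + Z(x, -4))*(22 - 1*14))*1 = (√(-16 - 3)*(22 - 1*14))*1 = (√(-19)*(22 - 14))*1 = ((I*√19)*8)*1 = (8*I*√19)*1 = 8*I*√19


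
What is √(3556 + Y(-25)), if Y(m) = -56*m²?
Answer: 2*I*√7861 ≈ 177.32*I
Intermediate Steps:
√(3556 + Y(-25)) = √(3556 - 56*(-25)²) = √(3556 - 56*625) = √(3556 - 35000) = √(-31444) = 2*I*√7861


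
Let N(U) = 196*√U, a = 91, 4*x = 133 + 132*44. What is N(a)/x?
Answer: 784*√91/5941 ≈ 1.2589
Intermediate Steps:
x = 5941/4 (x = (133 + 132*44)/4 = (133 + 5808)/4 = (¼)*5941 = 5941/4 ≈ 1485.3)
N(a)/x = (196*√91)/(5941/4) = (196*√91)*(4/5941) = 784*√91/5941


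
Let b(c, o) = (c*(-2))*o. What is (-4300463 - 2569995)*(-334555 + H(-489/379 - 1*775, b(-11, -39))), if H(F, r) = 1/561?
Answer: 1289484341872132/561 ≈ 2.2985e+12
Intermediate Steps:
b(c, o) = -2*c*o (b(c, o) = (-2*c)*o = -2*c*o)
H(F, r) = 1/561
(-4300463 - 2569995)*(-334555 + H(-489/379 - 1*775, b(-11, -39))) = (-4300463 - 2569995)*(-334555 + 1/561) = -6870458*(-187685354/561) = 1289484341872132/561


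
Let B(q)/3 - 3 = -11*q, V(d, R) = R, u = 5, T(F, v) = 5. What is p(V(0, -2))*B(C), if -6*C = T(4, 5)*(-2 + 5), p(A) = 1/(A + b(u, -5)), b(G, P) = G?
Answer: 61/2 ≈ 30.500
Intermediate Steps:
p(A) = 1/(5 + A) (p(A) = 1/(A + 5) = 1/(5 + A))
C = -5/2 (C = -5*(-2 + 5)/6 = -5*3/6 = -1/6*15 = -5/2 ≈ -2.5000)
B(q) = 9 - 33*q (B(q) = 9 + 3*(-11*q) = 9 - 33*q)
p(V(0, -2))*B(C) = (9 - 33*(-5/2))/(5 - 2) = (9 + 165/2)/3 = (1/3)*(183/2) = 61/2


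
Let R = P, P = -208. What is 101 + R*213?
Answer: -44203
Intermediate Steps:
R = -208
101 + R*213 = 101 - 208*213 = 101 - 44304 = -44203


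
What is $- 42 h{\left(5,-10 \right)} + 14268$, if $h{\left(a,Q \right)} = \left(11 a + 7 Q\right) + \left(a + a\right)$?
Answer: $14478$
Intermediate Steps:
$h{\left(a,Q \right)} = 7 Q + 13 a$ ($h{\left(a,Q \right)} = \left(7 Q + 11 a\right) + 2 a = 7 Q + 13 a$)
$- 42 h{\left(5,-10 \right)} + 14268 = - 42 \left(7 \left(-10\right) + 13 \cdot 5\right) + 14268 = - 42 \left(-70 + 65\right) + 14268 = \left(-42\right) \left(-5\right) + 14268 = 210 + 14268 = 14478$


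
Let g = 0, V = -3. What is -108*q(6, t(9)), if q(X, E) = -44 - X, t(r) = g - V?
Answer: 5400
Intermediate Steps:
t(r) = 3 (t(r) = 0 - 1*(-3) = 0 + 3 = 3)
-108*q(6, t(9)) = -108*(-44 - 1*6) = -108*(-44 - 6) = -108*(-50) = 5400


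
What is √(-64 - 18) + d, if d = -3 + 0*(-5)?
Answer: -3 + I*√82 ≈ -3.0 + 9.0554*I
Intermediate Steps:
d = -3 (d = -3 + 0 = -3)
√(-64 - 18) + d = √(-64 - 18) - 3 = √(-82) - 3 = I*√82 - 3 = -3 + I*√82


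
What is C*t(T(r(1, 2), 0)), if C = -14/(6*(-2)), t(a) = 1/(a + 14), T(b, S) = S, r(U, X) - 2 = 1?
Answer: 1/12 ≈ 0.083333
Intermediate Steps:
r(U, X) = 3 (r(U, X) = 2 + 1 = 3)
t(a) = 1/(14 + a)
C = 7/6 (C = -14/(-12) = -14*(-1/12) = 7/6 ≈ 1.1667)
C*t(T(r(1, 2), 0)) = 7/(6*(14 + 0)) = (7/6)/14 = (7/6)*(1/14) = 1/12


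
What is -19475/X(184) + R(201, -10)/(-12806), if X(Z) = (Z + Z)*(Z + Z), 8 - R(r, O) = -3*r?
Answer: -166070457/867119872 ≈ -0.19152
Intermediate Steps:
R(r, O) = 8 + 3*r (R(r, O) = 8 - (-3)*r = 8 + 3*r)
X(Z) = 4*Z² (X(Z) = (2*Z)*(2*Z) = 4*Z²)
-19475/X(184) + R(201, -10)/(-12806) = -19475/(4*184²) + (8 + 3*201)/(-12806) = -19475/(4*33856) + (8 + 603)*(-1/12806) = -19475/135424 + 611*(-1/12806) = -19475*1/135424 - 611/12806 = -19475/135424 - 611/12806 = -166070457/867119872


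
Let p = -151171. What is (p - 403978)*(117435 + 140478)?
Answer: -143180144037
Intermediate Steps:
(p - 403978)*(117435 + 140478) = (-151171 - 403978)*(117435 + 140478) = -555149*257913 = -143180144037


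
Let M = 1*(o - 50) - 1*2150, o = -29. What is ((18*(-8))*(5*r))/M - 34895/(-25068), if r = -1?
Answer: 19910665/18625524 ≈ 1.0690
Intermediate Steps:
M = -2229 (M = 1*(-29 - 50) - 1*2150 = 1*(-79) - 2150 = -79 - 2150 = -2229)
((18*(-8))*(5*r))/M - 34895/(-25068) = ((18*(-8))*(5*(-1)))/(-2229) - 34895/(-25068) = -144*(-5)*(-1/2229) - 34895*(-1/25068) = 720*(-1/2229) + 34895/25068 = -240/743 + 34895/25068 = 19910665/18625524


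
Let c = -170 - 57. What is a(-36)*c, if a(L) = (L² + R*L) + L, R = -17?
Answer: -424944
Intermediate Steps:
a(L) = L² - 16*L (a(L) = (L² - 17*L) + L = L² - 16*L)
c = -227
a(-36)*c = -36*(-16 - 36)*(-227) = -36*(-52)*(-227) = 1872*(-227) = -424944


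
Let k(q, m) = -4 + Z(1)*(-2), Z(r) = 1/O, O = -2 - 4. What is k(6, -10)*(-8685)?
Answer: 31845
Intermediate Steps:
O = -6
Z(r) = -1/6 (Z(r) = 1/(-6) = -1/6)
k(q, m) = -11/3 (k(q, m) = -4 - 1/6*(-2) = -4 + 1/3 = -11/3)
k(6, -10)*(-8685) = -11/3*(-8685) = 31845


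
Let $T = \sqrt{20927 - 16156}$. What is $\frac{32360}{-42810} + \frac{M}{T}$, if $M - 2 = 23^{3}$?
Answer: $- \frac{3236}{4281} + \frac{12169 \sqrt{4771}}{4771} \approx 175.42$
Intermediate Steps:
$M = 12169$ ($M = 2 + 23^{3} = 2 + 12167 = 12169$)
$T = \sqrt{4771} \approx 69.072$
$\frac{32360}{-42810} + \frac{M}{T} = \frac{32360}{-42810} + \frac{12169}{\sqrt{4771}} = 32360 \left(- \frac{1}{42810}\right) + 12169 \frac{\sqrt{4771}}{4771} = - \frac{3236}{4281} + \frac{12169 \sqrt{4771}}{4771}$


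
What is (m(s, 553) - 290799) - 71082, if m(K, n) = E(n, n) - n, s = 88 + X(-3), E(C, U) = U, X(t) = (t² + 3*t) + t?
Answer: -361881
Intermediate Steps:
X(t) = t² + 4*t
s = 85 (s = 88 - 3*(4 - 3) = 88 - 3*1 = 88 - 3 = 85)
m(K, n) = 0 (m(K, n) = n - n = 0)
(m(s, 553) - 290799) - 71082 = (0 - 290799) - 71082 = -290799 - 71082 = -361881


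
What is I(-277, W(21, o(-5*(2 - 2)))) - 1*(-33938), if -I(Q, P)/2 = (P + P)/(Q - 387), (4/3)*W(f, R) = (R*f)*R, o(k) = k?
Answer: 33938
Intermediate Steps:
W(f, R) = 3*f*R²/4 (W(f, R) = 3*((R*f)*R)/4 = 3*(f*R²)/4 = 3*f*R²/4)
I(Q, P) = -4*P/(-387 + Q) (I(Q, P) = -2*(P + P)/(Q - 387) = -2*2*P/(-387 + Q) = -4*P/(-387 + Q))
I(-277, W(21, o(-5*(2 - 2)))) - 1*(-33938) = -4*(¾)*21*(-5*(2 - 2))²/(-387 - 277) - 1*(-33938) = -4*(¾)*21*(-5*0)²/(-664) + 33938 = -4*(¾)*21*0²*(-1/664) + 33938 = -4*(¾)*21*0*(-1/664) + 33938 = -4*0*(-1/664) + 33938 = 0 + 33938 = 33938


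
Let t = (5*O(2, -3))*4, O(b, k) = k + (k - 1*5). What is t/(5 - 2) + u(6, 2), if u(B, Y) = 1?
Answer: -217/3 ≈ -72.333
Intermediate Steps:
O(b, k) = -5 + 2*k (O(b, k) = k + (k - 5) = k + (-5 + k) = -5 + 2*k)
t = -220 (t = (5*(-5 + 2*(-3)))*4 = (5*(-5 - 6))*4 = (5*(-11))*4 = -55*4 = -220)
t/(5 - 2) + u(6, 2) = -220/(5 - 2) + 1 = -220/3 + 1 = -217/3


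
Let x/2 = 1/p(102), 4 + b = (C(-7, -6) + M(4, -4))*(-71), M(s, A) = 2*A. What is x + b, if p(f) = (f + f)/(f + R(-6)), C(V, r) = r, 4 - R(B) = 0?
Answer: 50543/51 ≈ 991.04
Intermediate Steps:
R(B) = 4 (R(B) = 4 - 1*0 = 4 + 0 = 4)
p(f) = 2*f/(4 + f) (p(f) = (f + f)/(f + 4) = (2*f)/(4 + f) = 2*f/(4 + f))
b = 990 (b = -4 + (-6 + 2*(-4))*(-71) = -4 + (-6 - 8)*(-71) = -4 - 14*(-71) = -4 + 994 = 990)
x = 53/51 (x = 2/((2*102/(4 + 102))) = 2/((2*102/106)) = 2/((2*102*(1/106))) = 2/(102/53) = 2*(53/102) = 53/51 ≈ 1.0392)
x + b = 53/51 + 990 = 50543/51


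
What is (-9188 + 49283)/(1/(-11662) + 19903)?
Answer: 10390842/5157973 ≈ 2.0145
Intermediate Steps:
(-9188 + 49283)/(1/(-11662) + 19903) = 40095/(-1/11662 + 19903) = 40095/(232108785/11662) = 40095*(11662/232108785) = 10390842/5157973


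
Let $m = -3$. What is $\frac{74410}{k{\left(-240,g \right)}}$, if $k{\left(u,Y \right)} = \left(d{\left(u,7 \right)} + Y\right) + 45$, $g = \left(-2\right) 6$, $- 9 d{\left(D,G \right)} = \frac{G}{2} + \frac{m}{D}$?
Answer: $\frac{53575200}{23479} \approx 2281.8$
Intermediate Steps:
$d{\left(D,G \right)} = - \frac{G}{18} + \frac{1}{3 D}$ ($d{\left(D,G \right)} = - \frac{\frac{G}{2} - \frac{3}{D}}{9} = - \frac{G}{18} + \frac{1}{3 D}$)
$g = -12$
$k{\left(u,Y \right)} = 45 + Y + \frac{6 - 7 u}{18 u}$ ($k{\left(u,Y \right)} = \left(\frac{6 - u 7}{18 u} + Y\right) + 45 = \left(\frac{6 - 7 u}{18 u} + Y\right) + 45 = \left(Y + \frac{6 - 7 u}{18 u}\right) + 45 = 45 + Y + \frac{6 - 7 u}{18 u}$)
$\frac{74410}{k{\left(-240,g \right)}} = \frac{74410}{\frac{803}{18} - 12 + \frac{1}{3 \left(-240\right)}} = \frac{74410}{\frac{803}{18} - 12 + \frac{1}{3} \left(- \frac{1}{240}\right)} = \frac{74410}{\frac{803}{18} - 12 - \frac{1}{720}} = \frac{74410}{\frac{23479}{720}} = 74410 \cdot \frac{720}{23479} = \frac{53575200}{23479}$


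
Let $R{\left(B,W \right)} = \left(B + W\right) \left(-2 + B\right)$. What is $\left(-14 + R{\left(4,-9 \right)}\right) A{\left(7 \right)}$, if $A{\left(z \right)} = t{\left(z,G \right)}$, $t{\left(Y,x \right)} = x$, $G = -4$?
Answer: $96$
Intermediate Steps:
$A{\left(z \right)} = -4$
$R{\left(B,W \right)} = \left(-2 + B\right) \left(B + W\right)$
$\left(-14 + R{\left(4,-9 \right)}\right) A{\left(7 \right)} = \left(-14 + \left(4^{2} - 8 - -18 + 4 \left(-9\right)\right)\right) \left(-4\right) = \left(-14 + \left(16 - 8 + 18 - 36\right)\right) \left(-4\right) = \left(-14 - 10\right) \left(-4\right) = \left(-24\right) \left(-4\right) = 96$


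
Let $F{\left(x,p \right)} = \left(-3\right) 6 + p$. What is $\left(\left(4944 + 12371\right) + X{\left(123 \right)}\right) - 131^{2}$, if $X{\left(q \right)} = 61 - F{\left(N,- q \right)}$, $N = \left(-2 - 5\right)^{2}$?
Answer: $356$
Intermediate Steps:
$N = 49$ ($N = \left(-7\right)^{2} = 49$)
$F{\left(x,p \right)} = -18 + p$
$X{\left(q \right)} = 79 + q$ ($X{\left(q \right)} = 61 - \left(-18 - q\right) = 61 + \left(18 + q\right) = 79 + q$)
$\left(\left(4944 + 12371\right) + X{\left(123 \right)}\right) - 131^{2} = \left(\left(4944 + 12371\right) + \left(79 + 123\right)\right) - 131^{2} = \left(17315 + 202\right) - 17161 = 17517 - 17161 = 356$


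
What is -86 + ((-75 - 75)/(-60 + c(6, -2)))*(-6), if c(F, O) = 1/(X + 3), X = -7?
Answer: -24326/241 ≈ -100.94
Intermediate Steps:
c(F, O) = -1/4 (c(F, O) = 1/(-7 + 3) = 1/(-4) = -1/4)
-86 + ((-75 - 75)/(-60 + c(6, -2)))*(-6) = -86 + ((-75 - 75)/(-60 - 1/4))*(-6) = -86 - 150/(-241/4)*(-6) = -86 - 150*(-4/241)*(-6) = -86 + (600/241)*(-6) = -86 - 3600/241 = -24326/241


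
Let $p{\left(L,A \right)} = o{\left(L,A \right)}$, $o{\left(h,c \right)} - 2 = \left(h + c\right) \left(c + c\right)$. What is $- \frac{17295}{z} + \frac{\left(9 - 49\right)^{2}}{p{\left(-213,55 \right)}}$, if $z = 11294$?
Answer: $- \frac{159311455}{98133566} \approx -1.6234$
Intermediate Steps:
$o{\left(h,c \right)} = 2 + 2 c \left(c + h\right)$ ($o{\left(h,c \right)} = 2 + \left(h + c\right) \left(c + c\right) = 2 + \left(c + h\right) 2 c = 2 + 2 c \left(c + h\right)$)
$p{\left(L,A \right)} = 2 + 2 A^{2} + 2 A L$
$- \frac{17295}{z} + \frac{\left(9 - 49\right)^{2}}{p{\left(-213,55 \right)}} = - \frac{17295}{11294} + \frac{\left(9 - 49\right)^{2}}{2 + 2 \cdot 55^{2} + 2 \cdot 55 \left(-213\right)} = \left(-17295\right) \frac{1}{11294} + \frac{\left(-40\right)^{2}}{2 + 2 \cdot 3025 - 23430} = - \frac{17295}{11294} + \frac{1600}{2 + 6050 - 23430} = - \frac{17295}{11294} + \frac{1600}{-17378} = - \frac{17295}{11294} + 1600 \left(- \frac{1}{17378}\right) = - \frac{17295}{11294} - \frac{800}{8689} = - \frac{159311455}{98133566}$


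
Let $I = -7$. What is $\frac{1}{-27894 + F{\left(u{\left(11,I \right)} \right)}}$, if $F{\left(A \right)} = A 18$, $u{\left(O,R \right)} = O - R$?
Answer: $- \frac{1}{27570} \approx -3.6271 \cdot 10^{-5}$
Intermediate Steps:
$F{\left(A \right)} = 18 A$
$\frac{1}{-27894 + F{\left(u{\left(11,I \right)} \right)}} = \frac{1}{-27894 + 18 \left(11 - -7\right)} = \frac{1}{-27894 + 18 \left(11 + 7\right)} = \frac{1}{-27894 + 18 \cdot 18} = \frac{1}{-27894 + 324} = \frac{1}{-27570} = - \frac{1}{27570}$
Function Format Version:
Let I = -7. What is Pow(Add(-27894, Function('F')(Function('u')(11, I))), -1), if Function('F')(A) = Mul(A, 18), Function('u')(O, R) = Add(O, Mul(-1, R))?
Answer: Rational(-1, 27570) ≈ -3.6271e-5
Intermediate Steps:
Function('F')(A) = Mul(18, A)
Pow(Add(-27894, Function('F')(Function('u')(11, I))), -1) = Pow(Add(-27894, Mul(18, Add(11, Mul(-1, -7)))), -1) = Pow(Add(-27894, Mul(18, Add(11, 7))), -1) = Pow(Add(-27894, Mul(18, 18)), -1) = Pow(Add(-27894, 324), -1) = Pow(-27570, -1) = Rational(-1, 27570)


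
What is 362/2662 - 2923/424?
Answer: -3813769/564344 ≈ -6.7579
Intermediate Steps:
362/2662 - 2923/424 = 362*(1/2662) - 2923*1/424 = 181/1331 - 2923/424 = -3813769/564344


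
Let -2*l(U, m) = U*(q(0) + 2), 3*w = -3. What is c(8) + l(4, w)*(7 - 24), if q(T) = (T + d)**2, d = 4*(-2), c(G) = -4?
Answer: 2240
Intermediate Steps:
d = -8
q(T) = (-8 + T)**2 (q(T) = (T - 8)**2 = (-8 + T)**2)
w = -1 (w = (1/3)*(-3) = -1)
l(U, m) = -33*U (l(U, m) = -U*((-8 + 0)**2 + 2)/2 = -U*((-8)**2 + 2)/2 = -U*(64 + 2)/2 = -U*66/2 = -33*U)
c(8) + l(4, w)*(7 - 24) = -4 + (-33*4)*(7 - 24) = -4 - 132*(-17) = -4 + 2244 = 2240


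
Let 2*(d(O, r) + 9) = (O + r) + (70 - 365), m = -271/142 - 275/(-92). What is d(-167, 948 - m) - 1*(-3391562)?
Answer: 44310415885/13064 ≈ 3.3918e+6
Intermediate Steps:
m = 7059/6532 (m = -271*1/142 - 275*(-1/92) = -271/142 + 275/92 = 7059/6532 ≈ 1.0807)
d(O, r) = -313/2 + O/2 + r/2 (d(O, r) = -9 + ((O + r) + (70 - 365))/2 = -9 + ((O + r) - 295)/2 = -9 + (-295 + O + r)/2 = -9 + (-295/2 + O/2 + r/2) = -313/2 + O/2 + r/2)
d(-167, 948 - m) - 1*(-3391562) = (-313/2 + (½)*(-167) + (948 - 1*7059/6532)/2) - 1*(-3391562) = (-313/2 - 167/2 + (948 - 7059/6532)/2) + 3391562 = (-313/2 - 167/2 + (½)*(6185277/6532)) + 3391562 = (-313/2 - 167/2 + 6185277/13064) + 3391562 = 3049917/13064 + 3391562 = 44310415885/13064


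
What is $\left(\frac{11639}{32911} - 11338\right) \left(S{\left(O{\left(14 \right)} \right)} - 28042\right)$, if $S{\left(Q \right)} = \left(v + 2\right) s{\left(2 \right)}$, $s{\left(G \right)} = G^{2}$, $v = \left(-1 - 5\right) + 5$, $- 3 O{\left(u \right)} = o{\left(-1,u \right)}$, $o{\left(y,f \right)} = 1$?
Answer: $\frac{10461910876602}{32911} \approx 3.1788 \cdot 10^{8}$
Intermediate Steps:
$O{\left(u \right)} = - \frac{1}{3}$ ($O{\left(u \right)} = \left(- \frac{1}{3}\right) 1 = - \frac{1}{3}$)
$v = -1$ ($v = -6 + 5 = -1$)
$S{\left(Q \right)} = 4$ ($S{\left(Q \right)} = \left(-1 + 2\right) 2^{2} = 1 \cdot 4 = 4$)
$\left(\frac{11639}{32911} - 11338\right) \left(S{\left(O{\left(14 \right)} \right)} - 28042\right) = \left(\frac{11639}{32911} - 11338\right) \left(4 - 28042\right) = \left(11639 \cdot \frac{1}{32911} - 11338\right) \left(-28038\right) = \left(\frac{11639}{32911} - 11338\right) \left(-28038\right) = \left(- \frac{373133279}{32911}\right) \left(-28038\right) = \frac{10461910876602}{32911}$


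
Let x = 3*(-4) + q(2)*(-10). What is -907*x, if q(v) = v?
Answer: 29024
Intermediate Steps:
x = -32 (x = 3*(-4) + 2*(-10) = -12 - 20 = -32)
-907*x = -907*(-32) = 29024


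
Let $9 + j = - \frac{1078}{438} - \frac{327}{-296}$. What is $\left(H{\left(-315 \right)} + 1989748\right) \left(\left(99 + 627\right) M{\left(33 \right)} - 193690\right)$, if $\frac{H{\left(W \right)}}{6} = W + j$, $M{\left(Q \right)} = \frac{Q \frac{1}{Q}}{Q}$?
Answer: $- \frac{1039810584364245}{2701} \approx -3.8497 \cdot 10^{11}$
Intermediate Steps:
$j = - \frac{671347}{64824}$ ($j = -9 - \left(- \frac{327}{296} + \frac{539}{219}\right) = -9 - \frac{87931}{64824} = - \frac{671347}{64824} \approx -10.356$)
$M{\left(Q \right)} = \frac{1}{Q}$ ($M{\left(Q \right)} = 1 \frac{1}{Q} = \frac{1}{Q}$)
$H{\left(W \right)} = - \frac{671347}{10804} + 6 W$ ($H{\left(W \right)} = 6 \left(W - \frac{671347}{64824}\right) = 6 \left(- \frac{671347}{64824} + W\right) = - \frac{671347}{10804} + 6 W$)
$\left(H{\left(-315 \right)} + 1989748\right) \left(\left(99 + 627\right) M{\left(33 \right)} - 193690\right) = \left(\left(- \frac{671347}{10804} + 6 \left(-315\right)\right) + 1989748\right) \left(\frac{99 + 627}{33} - 193690\right) = \left(\left(- \frac{671347}{10804} - 1890\right) + 1989748\right) \left(726 \cdot \frac{1}{33} - 193690\right) = \left(- \frac{21090907}{10804} + 1989748\right) \left(22 - 193690\right) = \frac{21476146485}{10804} \left(-193668\right) = - \frac{1039810584364245}{2701}$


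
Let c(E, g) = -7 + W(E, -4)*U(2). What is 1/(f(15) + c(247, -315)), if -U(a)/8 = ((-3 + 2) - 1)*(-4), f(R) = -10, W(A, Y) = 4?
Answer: -1/273 ≈ -0.0036630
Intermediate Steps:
U(a) = -64 (U(a) = -8*((-3 + 2) - 1)*(-4) = -8*(-1 - 1)*(-4) = -(-16)*(-4) = -8*8 = -64)
c(E, g) = -263 (c(E, g) = -7 + 4*(-64) = -7 - 256 = -263)
1/(f(15) + c(247, -315)) = 1/(-10 - 263) = 1/(-273) = -1/273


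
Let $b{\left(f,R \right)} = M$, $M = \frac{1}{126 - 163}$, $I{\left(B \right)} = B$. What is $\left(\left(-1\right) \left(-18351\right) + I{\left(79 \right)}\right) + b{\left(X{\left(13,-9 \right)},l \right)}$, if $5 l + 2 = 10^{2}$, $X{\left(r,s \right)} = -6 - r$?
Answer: $\frac{681909}{37} \approx 18430.0$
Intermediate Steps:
$M = - \frac{1}{37}$ ($M = \frac{1}{-37} = - \frac{1}{37} \approx -0.027027$)
$l = \frac{98}{5}$ ($l = - \frac{2}{5} + \frac{10^{2}}{5} = - \frac{2}{5} + \frac{1}{5} \cdot 100 = - \frac{2}{5} + 20 = \frac{98}{5} \approx 19.6$)
$b{\left(f,R \right)} = - \frac{1}{37}$
$\left(\left(-1\right) \left(-18351\right) + I{\left(79 \right)}\right) + b{\left(X{\left(13,-9 \right)},l \right)} = \left(\left(-1\right) \left(-18351\right) + 79\right) - \frac{1}{37} = \left(18351 + 79\right) - \frac{1}{37} = 18430 - \frac{1}{37} = \frac{681909}{37}$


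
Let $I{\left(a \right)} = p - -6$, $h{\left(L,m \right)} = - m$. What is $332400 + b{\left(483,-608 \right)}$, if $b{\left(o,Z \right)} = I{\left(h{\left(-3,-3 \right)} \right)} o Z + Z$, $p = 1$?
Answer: $-1723856$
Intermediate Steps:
$I{\left(a \right)} = 7$ ($I{\left(a \right)} = 1 - -6 = 1 + 6 = 7$)
$b{\left(o,Z \right)} = Z + 7 Z o$ ($b{\left(o,Z \right)} = 7 o Z + Z = 7 Z o + Z = Z + 7 Z o$)
$332400 + b{\left(483,-608 \right)} = 332400 - 608 \left(1 + 7 \cdot 483\right) = 332400 - 608 \left(1 + 3381\right) = 332400 - 2056256 = -1723856$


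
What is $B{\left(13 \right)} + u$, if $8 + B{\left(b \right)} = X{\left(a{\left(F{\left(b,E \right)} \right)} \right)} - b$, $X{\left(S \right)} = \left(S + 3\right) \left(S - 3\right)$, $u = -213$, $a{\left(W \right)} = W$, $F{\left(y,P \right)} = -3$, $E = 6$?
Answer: $-234$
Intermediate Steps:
$X{\left(S \right)} = \left(-3 + S\right) \left(3 + S\right)$ ($X{\left(S \right)} = \left(3 + S\right) \left(-3 + S\right) = \left(-3 + S\right) \left(3 + S\right)$)
$B{\left(b \right)} = -8 - b$ ($B{\left(b \right)} = -8 - \left(9 - 9 + b\right) = -8 + \left(\left(-9 + 9\right) - b\right) = -8 + \left(0 - b\right) = -8 - b$)
$B{\left(13 \right)} + u = \left(-8 - 13\right) - 213 = -21 - 213 = -234$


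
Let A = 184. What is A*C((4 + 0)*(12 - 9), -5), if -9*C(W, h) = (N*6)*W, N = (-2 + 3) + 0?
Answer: -1472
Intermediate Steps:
N = 1 (N = 1 + 0 = 1)
C(W, h) = -2*W/3 (C(W, h) = -1*6*W/9 = -2*W/3)
A*C((4 + 0)*(12 - 9), -5) = 184*(-2*(4 + 0)*(12 - 9)/3) = 184*(-8*3/3) = 184*(-⅔*12) = 184*(-8) = -1472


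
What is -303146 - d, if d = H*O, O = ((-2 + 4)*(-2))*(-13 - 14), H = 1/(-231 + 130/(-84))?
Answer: -2960822446/9767 ≈ -3.0315e+5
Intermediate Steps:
H = -42/9767 (H = 1/(-231 + 130*(-1/84)) = 1/(-231 - 65/42) = 1/(-9767/42) = -42/9767 ≈ -0.0043002)
O = 108 (O = (2*(-2))*(-27) = -4*(-27) = 108)
d = -4536/9767 (d = -42/9767*108 = -4536/9767 ≈ -0.46442)
-303146 - d = -303146 - 1*(-4536/9767) = -303146 + 4536/9767 = -2960822446/9767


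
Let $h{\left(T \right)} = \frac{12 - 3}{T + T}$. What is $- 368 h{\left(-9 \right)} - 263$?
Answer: $-79$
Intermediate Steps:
$h{\left(T \right)} = \frac{9}{2 T}$
$- 368 h{\left(-9 \right)} - 263 = - 368 \frac{9}{2 \left(-9\right)} - 263 = - 368 \cdot \frac{9}{2} \left(- \frac{1}{9}\right) - 263 = \left(-368\right) \left(- \frac{1}{2}\right) - 263 = 184 - 263 = -79$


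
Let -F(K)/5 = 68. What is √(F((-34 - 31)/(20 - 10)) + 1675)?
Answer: √1335 ≈ 36.538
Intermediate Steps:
F(K) = -340 (F(K) = -5*68 = -340)
√(F((-34 - 31)/(20 - 10)) + 1675) = √(-340 + 1675) = √1335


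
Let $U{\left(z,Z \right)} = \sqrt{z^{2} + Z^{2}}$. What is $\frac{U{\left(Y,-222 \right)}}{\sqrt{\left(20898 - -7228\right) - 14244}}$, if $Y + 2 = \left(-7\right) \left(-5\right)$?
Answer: $\frac{3 \sqrt{77697554}}{13882} \approx 1.9049$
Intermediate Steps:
$Y = 33$ ($Y = -2 - -35 = -2 + 35 = 33$)
$U{\left(z,Z \right)} = \sqrt{Z^{2} + z^{2}}$
$\frac{U{\left(Y,-222 \right)}}{\sqrt{\left(20898 - -7228\right) - 14244}} = \frac{\sqrt{\left(-222\right)^{2} + 33^{2}}}{\sqrt{\left(20898 - -7228\right) - 14244}} = \frac{\sqrt{49284 + 1089}}{\sqrt{\left(20898 + 7228\right) - 14244}} = \frac{\sqrt{50373}}{\sqrt{28126 - 14244}} = \frac{3 \sqrt{5597}}{\sqrt{13882}} = 3 \sqrt{5597} \frac{\sqrt{13882}}{13882} = \frac{3 \sqrt{77697554}}{13882}$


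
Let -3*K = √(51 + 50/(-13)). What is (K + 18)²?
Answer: (702 - √7969)²/1521 ≈ 246.84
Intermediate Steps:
K = -√7969/39 (K = -√(51 + 50/(-13))/3 = -√(51 + 50*(-1/13))/3 = -√(51 - 50/13)/3 = -√7969/39 ≈ -2.2890)
(K + 18)² = (-√7969/39 + 18)² = (18 - √7969/39)²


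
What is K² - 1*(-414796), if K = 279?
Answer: 492637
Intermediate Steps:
K² - 1*(-414796) = 279² - 1*(-414796) = 77841 + 414796 = 492637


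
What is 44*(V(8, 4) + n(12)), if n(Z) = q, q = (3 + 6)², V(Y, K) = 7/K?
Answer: 3641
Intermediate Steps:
q = 81 (q = 9² = 81)
n(Z) = 81
44*(V(8, 4) + n(12)) = 44*(7/4 + 81) = 44*(331/4) = 3641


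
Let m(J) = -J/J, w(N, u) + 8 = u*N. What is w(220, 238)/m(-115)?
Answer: -52352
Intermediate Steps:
w(N, u) = -8 + N*u (w(N, u) = -8 + u*N = -8 + N*u)
m(J) = -1 (m(J) = -1*1 = -1)
w(220, 238)/m(-115) = (-8 + 220*238)/(-1) = (-8 + 52360)*(-1) = 52352*(-1) = -52352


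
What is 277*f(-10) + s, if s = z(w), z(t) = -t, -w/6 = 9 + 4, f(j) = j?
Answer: -2692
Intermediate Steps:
w = -78 (w = -6*(9 + 4) = -6*13 = -78)
s = 78 (s = -1*(-78) = 78)
277*f(-10) + s = 277*(-10) + 78 = -2770 + 78 = -2692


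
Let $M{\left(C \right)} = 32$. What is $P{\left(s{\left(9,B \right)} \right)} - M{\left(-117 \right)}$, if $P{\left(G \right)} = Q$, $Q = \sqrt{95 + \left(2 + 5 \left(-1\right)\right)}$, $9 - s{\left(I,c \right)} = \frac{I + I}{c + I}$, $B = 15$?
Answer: $-32 + 2 \sqrt{23} \approx -22.408$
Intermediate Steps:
$s{\left(I,c \right)} = 9 - \frac{2 I}{I + c}$ ($s{\left(I,c \right)} = 9 - \frac{I + I}{c + I} = 9 - \frac{2 I}{I + c}$)
$Q = 2 \sqrt{23}$ ($Q = \sqrt{95 + \left(2 - 5\right)} = \sqrt{95 - 3} = \sqrt{92} = 2 \sqrt{23} \approx 9.5917$)
$P{\left(G \right)} = 2 \sqrt{23}$
$P{\left(s{\left(9,B \right)} \right)} - M{\left(-117 \right)} = 2 \sqrt{23} - 32 = -32 + 2 \sqrt{23}$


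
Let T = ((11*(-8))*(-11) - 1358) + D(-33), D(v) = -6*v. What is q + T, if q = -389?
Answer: -581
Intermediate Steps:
T = -192 (T = ((11*(-8))*(-11) - 1358) - 6*(-33) = (-88*(-11) - 1358) + 198 = (968 - 1358) + 198 = -390 + 198 = -192)
q + T = -389 - 192 = -581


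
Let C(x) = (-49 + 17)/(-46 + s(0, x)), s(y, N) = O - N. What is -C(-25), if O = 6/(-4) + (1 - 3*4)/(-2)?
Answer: -32/17 ≈ -1.8824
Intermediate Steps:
O = 4 (O = 6*(-¼) + (1 - 12)*(-½) = -3/2 - 11*(-½) = -3/2 + 11/2 = 4)
s(y, N) = 4 - N
C(x) = -32/(-42 - x) (C(x) = (-49 + 17)/(-46 + (4 - x)) = -32/(-42 - x))
-C(-25) = -32/(42 - 25) = -32/17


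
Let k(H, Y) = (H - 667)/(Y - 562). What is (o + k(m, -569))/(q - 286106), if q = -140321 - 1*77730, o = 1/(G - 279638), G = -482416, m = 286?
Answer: -96780481/144841461646206 ≈ -6.6818e-7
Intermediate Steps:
o = -1/762054 (o = 1/(-482416 - 279638) = 1/(-762054) = -1/762054 ≈ -1.3122e-6)
k(H, Y) = (-667 + H)/(-562 + Y)
q = -218051 (q = -140321 - 77730 = -218051)
(o + k(m, -569))/(q - 286106) = (-1/762054 + (-667 + 286)/(-562 - 569))/(-218051 - 286106) = (-1/762054 - 381/(-1131))/(-504157) = (-1/762054 - 1/1131*(-381))*(-1/504157) = (-1/762054 + 127/377)*(-1/504157) = (96780481/287294358)*(-1/504157) = -96780481/144841461646206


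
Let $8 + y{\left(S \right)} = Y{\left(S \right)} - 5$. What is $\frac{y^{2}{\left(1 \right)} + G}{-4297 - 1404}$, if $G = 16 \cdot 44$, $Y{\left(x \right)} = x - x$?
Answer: $- \frac{873}{5701} \approx -0.15313$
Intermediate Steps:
$Y{\left(x \right)} = 0$
$G = 704$
$y{\left(S \right)} = -13$ ($y{\left(S \right)} = -8 + \left(0 - 5\right) = -8 - 5 = -13$)
$\frac{y^{2}{\left(1 \right)} + G}{-4297 - 1404} = \frac{\left(-13\right)^{2} + 704}{-4297 - 1404} = \frac{169 + 704}{-4297 - 1404} = \frac{873}{-4297 - 1404} = \frac{873}{-5701} = 873 \left(- \frac{1}{5701}\right) = - \frac{873}{5701}$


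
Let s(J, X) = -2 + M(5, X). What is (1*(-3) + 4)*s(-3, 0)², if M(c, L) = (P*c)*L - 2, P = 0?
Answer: 16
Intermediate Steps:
M(c, L) = -2 (M(c, L) = (0*c)*L - 2 = 0*L - 2 = 0 - 2 = -2)
s(J, X) = -4 (s(J, X) = -2 - 2 = -4)
(1*(-3) + 4)*s(-3, 0)² = (1*(-3) + 4)*(-4)² = (-3 + 4)*16 = 1*16 = 16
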